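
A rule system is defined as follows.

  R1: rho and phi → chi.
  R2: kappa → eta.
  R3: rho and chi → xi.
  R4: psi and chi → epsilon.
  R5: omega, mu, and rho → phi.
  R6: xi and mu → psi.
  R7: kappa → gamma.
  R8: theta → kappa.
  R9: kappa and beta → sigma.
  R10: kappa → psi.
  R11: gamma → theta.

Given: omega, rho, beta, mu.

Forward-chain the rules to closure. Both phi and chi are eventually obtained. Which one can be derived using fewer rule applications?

phi

phi: omega, mu, and rho hold, so phi follows (R5). [1 rule application]
chi: From omega, mu, and rho, R5 gives phi. From rho and phi, R1 gives chi. [2 rule applications]
phi needs fewer.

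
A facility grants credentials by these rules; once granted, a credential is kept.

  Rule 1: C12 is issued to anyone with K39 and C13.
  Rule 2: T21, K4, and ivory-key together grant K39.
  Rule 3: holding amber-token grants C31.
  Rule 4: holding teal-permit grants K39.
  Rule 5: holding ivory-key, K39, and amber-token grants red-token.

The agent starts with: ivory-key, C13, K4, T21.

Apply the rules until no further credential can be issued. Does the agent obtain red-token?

red-token would need ivory-key, K39, and amber-token (Rule 5), but amber-token is never granted.

No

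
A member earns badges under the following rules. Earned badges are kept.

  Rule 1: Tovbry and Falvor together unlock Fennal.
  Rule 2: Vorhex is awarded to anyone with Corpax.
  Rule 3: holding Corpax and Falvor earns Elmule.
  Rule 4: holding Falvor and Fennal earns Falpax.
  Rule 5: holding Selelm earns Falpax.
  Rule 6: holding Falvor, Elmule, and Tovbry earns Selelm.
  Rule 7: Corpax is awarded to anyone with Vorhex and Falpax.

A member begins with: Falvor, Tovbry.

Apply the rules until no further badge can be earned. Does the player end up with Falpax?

With Tovbry and Falvor, Fennal is earned (Rule 1).
With Falvor and Fennal, Falpax is earned (Rule 4).

Yes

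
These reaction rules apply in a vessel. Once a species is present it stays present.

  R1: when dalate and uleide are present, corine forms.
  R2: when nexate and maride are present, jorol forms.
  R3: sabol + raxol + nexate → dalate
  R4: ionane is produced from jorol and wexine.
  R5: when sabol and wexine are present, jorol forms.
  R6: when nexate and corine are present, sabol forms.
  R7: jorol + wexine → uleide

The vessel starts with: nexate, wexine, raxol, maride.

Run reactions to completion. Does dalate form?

No

dalate would need sabol, raxol, and nexate (R3), but sabol never forms.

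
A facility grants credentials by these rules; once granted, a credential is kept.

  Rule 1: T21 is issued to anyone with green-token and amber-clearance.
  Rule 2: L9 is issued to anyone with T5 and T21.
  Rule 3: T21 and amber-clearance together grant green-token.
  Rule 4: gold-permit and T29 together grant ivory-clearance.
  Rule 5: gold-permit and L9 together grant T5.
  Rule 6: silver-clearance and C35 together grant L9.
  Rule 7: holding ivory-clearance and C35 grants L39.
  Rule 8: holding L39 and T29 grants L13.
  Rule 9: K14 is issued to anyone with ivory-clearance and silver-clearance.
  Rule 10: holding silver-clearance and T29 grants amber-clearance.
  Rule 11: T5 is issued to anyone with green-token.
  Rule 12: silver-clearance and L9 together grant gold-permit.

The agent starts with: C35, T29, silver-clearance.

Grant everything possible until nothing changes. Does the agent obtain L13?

Yes

Holding silver-clearance and C35 grants L9 (Rule 6).
Holding silver-clearance and L9 grants gold-permit (Rule 12).
Holding gold-permit and T29 grants ivory-clearance (Rule 4).
Holding ivory-clearance and C35 grants L39 (Rule 7).
Holding L39 and T29 grants L13 (Rule 8).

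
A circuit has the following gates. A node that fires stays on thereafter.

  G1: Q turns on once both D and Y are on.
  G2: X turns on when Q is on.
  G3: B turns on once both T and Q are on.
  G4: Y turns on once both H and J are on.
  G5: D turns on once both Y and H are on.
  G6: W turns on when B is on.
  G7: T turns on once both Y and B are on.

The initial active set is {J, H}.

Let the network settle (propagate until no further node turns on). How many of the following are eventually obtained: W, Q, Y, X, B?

3

G4: H and J on → Y on.
Y and H are on, so D turns on (G5).
G1: D and Y on → Q on.
Q is on, so X turns on (G2).
W would need B (G6), but B never turns on.
Q: reached.
Y: reached.
X: reached.
B would need T and Q (G3), but T never turns on.
Reached: Q, Y, and X — 3 of the 5.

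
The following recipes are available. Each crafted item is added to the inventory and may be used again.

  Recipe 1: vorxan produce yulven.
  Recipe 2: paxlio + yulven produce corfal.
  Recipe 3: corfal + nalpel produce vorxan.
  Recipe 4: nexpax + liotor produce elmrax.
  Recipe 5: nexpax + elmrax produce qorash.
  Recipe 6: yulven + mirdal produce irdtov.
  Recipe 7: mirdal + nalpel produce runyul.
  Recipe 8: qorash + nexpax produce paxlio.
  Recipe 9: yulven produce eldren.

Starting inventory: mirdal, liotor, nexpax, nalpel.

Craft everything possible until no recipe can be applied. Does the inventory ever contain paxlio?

Yes

nexpax + liotor → elmrax (Recipe 4).
Using Recipe 5, nexpax and elmrax make qorash.
qorash + nexpax → paxlio (Recipe 8).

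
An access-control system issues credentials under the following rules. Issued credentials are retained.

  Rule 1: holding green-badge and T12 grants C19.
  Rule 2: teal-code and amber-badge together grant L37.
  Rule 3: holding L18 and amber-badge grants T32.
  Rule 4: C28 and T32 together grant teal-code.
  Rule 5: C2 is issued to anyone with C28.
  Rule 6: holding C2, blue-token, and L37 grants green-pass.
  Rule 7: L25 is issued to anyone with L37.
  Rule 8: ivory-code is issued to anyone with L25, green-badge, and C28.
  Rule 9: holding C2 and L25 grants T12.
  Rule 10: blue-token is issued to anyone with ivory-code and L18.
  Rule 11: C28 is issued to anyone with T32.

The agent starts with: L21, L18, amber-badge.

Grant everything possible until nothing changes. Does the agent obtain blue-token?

blue-token would need ivory-code and L18 (Rule 10), but ivory-code is never granted.

No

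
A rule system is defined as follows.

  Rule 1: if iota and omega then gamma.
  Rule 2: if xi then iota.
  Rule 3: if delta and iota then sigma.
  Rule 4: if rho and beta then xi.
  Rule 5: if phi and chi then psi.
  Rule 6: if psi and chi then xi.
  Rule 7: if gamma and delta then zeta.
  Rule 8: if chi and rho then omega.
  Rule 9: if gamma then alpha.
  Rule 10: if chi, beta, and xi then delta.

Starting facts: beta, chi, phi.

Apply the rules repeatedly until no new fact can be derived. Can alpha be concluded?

alpha would need gamma (Rule 9), but gamma is never established.

No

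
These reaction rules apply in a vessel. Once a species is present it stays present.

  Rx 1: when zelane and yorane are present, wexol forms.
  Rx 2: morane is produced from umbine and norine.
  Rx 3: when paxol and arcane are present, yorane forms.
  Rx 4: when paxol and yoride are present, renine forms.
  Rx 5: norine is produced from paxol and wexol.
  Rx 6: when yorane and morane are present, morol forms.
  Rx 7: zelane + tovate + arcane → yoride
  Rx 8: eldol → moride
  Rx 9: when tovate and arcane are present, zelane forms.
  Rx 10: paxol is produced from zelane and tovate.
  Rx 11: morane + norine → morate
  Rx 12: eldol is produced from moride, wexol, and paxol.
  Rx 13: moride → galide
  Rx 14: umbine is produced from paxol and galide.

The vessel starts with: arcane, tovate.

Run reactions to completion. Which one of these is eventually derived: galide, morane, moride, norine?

tovate and arcane present → zelane forms (Rx 9).
zelane and tovate present → paxol forms (Rx 10).
paxol and arcane present → yorane forms (Rx 3).
zelane and yorane present → wexol forms (Rx 1).
paxol and wexol present → norine forms (Rx 5).
morane would need umbine and norine (Rx 2), but umbine never forms. moride would need eldol (Rx 8), but eldol never forms. galide would need moride (Rx 13), but moride never forms.

norine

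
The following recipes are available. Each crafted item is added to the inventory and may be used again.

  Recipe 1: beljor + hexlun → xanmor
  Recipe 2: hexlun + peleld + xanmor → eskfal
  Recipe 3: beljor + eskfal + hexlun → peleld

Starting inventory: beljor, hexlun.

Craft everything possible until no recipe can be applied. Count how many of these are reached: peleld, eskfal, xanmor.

1

beljor + hexlun → xanmor (Recipe 1).
peleld would need beljor, eskfal, and hexlun (Recipe 3), but eskfal is never obtained.
eskfal would need hexlun, peleld, and xanmor (Recipe 2), but peleld is never obtained.
xanmor: reached.
Reached: xanmor — 1 of the 3.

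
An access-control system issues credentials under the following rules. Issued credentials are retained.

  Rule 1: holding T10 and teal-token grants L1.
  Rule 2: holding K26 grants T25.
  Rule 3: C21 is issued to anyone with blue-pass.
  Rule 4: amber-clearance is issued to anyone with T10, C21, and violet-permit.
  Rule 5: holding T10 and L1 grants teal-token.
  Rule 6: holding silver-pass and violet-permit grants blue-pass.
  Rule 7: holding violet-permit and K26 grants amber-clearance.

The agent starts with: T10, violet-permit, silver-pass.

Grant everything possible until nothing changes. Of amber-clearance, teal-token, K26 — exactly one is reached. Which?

Holding silver-pass and violet-permit grants blue-pass (Rule 6).
Holding blue-pass grants C21 (Rule 3).
Holding T10, C21, and violet-permit grants amber-clearance (Rule 4).
No rule produces K26, and it is not given. teal-token would need T10 and L1 (Rule 5), but L1 is never granted.

amber-clearance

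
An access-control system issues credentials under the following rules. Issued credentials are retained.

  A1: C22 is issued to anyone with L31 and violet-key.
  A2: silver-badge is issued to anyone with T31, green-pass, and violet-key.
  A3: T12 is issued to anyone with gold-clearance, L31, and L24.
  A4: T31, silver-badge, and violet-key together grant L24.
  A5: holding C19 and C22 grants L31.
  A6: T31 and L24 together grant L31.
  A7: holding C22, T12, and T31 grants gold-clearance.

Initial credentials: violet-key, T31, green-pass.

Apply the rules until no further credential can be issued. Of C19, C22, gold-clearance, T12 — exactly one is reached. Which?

Holding T31, green-pass, and violet-key grants silver-badge (A2).
Holding T31, silver-badge, and violet-key grants L24 (A4).
Holding T31 and L24 grants L31 (A6).
Holding L31 and violet-key grants C22 (A1).
gold-clearance would need C22, T12, and T31 (A7), but T12 is never granted. No rule produces C19, and it is not given. T12 would need gold-clearance, L31, and L24 (A3), but gold-clearance is never granted.

C22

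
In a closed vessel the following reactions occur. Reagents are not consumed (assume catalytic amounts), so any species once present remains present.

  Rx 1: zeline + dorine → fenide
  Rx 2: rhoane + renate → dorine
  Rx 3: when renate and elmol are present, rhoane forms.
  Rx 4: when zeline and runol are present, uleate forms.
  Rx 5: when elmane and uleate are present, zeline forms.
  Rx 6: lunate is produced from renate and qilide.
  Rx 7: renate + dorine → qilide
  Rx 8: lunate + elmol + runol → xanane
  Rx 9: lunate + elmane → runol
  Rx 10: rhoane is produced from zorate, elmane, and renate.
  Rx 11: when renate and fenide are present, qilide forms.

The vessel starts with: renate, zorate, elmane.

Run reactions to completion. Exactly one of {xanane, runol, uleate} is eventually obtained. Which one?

zorate, elmane, and renate present → rhoane forms (Rx 10).
rhoane and renate present → dorine forms (Rx 2).
renate and dorine present → qilide forms (Rx 7).
renate and qilide present → lunate forms (Rx 6).
lunate and elmane present → runol forms (Rx 9).
xanane would need lunate, elmol, and runol (Rx 8), but elmol never forms. uleate would need zeline and runol (Rx 4), but zeline never forms.

runol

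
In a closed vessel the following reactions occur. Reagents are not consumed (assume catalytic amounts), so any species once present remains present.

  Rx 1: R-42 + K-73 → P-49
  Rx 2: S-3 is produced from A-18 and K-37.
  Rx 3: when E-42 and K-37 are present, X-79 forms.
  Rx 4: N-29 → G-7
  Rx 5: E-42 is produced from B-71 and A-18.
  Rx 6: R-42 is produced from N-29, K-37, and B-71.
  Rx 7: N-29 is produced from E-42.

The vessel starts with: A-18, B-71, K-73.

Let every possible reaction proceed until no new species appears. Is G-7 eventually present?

B-71 and A-18 present → E-42 forms (Rx 5).
E-42 present → N-29 forms (Rx 7).
N-29 present → G-7 forms (Rx 4).

Yes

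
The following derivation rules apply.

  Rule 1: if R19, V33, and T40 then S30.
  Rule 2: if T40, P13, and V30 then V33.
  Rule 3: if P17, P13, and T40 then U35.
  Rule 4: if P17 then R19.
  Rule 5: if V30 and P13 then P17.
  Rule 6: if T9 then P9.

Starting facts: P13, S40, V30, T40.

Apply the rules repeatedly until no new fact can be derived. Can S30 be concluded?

Yes

From V30 and P13, Rule 5 gives P17.
T40, P13, and V30 hold, so V33 follows (Rule 2).
P17 holds, so R19 follows (Rule 4).
R19, V33, and T40 hold, so S30 follows (Rule 1).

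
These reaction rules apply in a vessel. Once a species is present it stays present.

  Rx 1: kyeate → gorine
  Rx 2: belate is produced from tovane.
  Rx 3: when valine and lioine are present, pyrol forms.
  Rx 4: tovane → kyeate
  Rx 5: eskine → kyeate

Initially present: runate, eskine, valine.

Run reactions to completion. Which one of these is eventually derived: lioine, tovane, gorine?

gorine

eskine present → kyeate forms (Rx 5).
kyeate present → gorine forms (Rx 1).
No rule produces lioine, and it is not given. No rule produces tovane, and it is not given.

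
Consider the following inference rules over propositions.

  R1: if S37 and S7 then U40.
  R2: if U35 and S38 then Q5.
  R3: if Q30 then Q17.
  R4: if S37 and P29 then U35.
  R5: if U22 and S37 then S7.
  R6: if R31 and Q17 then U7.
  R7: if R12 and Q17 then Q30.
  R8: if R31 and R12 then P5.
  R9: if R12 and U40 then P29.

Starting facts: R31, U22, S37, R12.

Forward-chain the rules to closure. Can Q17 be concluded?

No

Q17 would need Q30 (R3), but Q30 is never established.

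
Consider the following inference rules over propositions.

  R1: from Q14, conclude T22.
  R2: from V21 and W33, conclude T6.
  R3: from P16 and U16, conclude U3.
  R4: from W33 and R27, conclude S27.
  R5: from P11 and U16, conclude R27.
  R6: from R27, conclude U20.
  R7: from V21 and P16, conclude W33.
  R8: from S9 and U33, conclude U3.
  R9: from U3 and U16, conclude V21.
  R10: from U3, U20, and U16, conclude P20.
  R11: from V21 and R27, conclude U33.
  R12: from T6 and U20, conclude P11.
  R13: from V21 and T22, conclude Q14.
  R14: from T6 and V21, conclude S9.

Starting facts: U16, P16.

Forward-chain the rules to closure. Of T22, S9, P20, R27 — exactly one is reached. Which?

From P16 and U16, R3 gives U3.
From U3 and U16, R9 gives V21.
From V21 and P16, R7 gives W33.
V21 and W33 hold, so T6 follows (R2).
T6 and V21 hold, so S9 follows (R14).
R27 would need P11 and U16 (R5), but P11 is never established. T22 would need Q14 (R1), but Q14 is never established. P20 would need U3, U20, and U16 (R10), but U20 is never established.

S9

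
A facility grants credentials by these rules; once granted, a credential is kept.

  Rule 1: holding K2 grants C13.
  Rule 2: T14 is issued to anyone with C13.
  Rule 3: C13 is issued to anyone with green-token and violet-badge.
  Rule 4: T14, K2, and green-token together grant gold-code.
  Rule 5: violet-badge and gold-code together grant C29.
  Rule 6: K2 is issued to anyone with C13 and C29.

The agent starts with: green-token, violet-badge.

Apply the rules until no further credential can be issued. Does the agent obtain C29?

C29 would need violet-badge and gold-code (Rule 5), but gold-code is never granted.

No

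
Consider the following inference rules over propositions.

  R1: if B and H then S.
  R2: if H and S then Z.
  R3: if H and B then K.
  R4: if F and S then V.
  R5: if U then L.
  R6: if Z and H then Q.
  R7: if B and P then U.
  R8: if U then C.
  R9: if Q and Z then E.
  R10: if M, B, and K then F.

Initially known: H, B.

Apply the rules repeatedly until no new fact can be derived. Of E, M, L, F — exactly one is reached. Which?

E

B and H hold, so S follows (R1).
H and S hold, so Z follows (R2).
From Z and H, R6 gives Q.
Q and Z hold, so E follows (R9).
F would need M, B, and K (R10), but M is never established. No rule produces M, and it is not given. L would need U (R5), but U is never established.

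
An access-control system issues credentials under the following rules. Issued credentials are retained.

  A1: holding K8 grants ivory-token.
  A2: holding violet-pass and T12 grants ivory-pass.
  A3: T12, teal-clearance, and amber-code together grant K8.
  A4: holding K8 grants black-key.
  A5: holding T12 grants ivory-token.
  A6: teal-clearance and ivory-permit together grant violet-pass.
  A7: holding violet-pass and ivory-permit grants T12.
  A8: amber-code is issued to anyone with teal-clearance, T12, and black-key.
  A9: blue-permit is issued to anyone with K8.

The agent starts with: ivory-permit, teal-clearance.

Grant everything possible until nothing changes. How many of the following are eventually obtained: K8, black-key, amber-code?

K8 would need T12, teal-clearance, and amber-code (A3), but amber-code is never granted.
black-key would need K8 (A4), but K8 is never granted.
amber-code would need teal-clearance, T12, and black-key (A8), but black-key is never granted.
None of the 3 are reached.

0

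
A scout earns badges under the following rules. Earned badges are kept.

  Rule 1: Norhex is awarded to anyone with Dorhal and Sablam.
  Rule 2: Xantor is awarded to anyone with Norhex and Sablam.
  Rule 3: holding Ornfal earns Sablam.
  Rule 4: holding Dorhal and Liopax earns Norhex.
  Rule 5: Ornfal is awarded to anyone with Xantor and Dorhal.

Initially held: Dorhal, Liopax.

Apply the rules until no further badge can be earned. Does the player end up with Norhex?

With Dorhal and Liopax, Norhex is earned (Rule 4).

Yes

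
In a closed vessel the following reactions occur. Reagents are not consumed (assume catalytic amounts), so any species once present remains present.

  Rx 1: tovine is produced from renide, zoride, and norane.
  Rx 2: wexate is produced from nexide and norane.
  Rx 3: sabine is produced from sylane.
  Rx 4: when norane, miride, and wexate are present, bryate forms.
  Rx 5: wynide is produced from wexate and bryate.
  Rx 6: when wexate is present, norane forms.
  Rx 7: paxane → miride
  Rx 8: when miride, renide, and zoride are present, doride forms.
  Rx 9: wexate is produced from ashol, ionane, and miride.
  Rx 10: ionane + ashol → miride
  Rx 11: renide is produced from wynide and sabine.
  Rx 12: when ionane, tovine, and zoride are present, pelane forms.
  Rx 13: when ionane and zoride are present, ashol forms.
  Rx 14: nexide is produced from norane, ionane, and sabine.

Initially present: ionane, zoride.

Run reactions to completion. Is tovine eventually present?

tovine would need renide, zoride, and norane (Rx 1), but renide never forms.

No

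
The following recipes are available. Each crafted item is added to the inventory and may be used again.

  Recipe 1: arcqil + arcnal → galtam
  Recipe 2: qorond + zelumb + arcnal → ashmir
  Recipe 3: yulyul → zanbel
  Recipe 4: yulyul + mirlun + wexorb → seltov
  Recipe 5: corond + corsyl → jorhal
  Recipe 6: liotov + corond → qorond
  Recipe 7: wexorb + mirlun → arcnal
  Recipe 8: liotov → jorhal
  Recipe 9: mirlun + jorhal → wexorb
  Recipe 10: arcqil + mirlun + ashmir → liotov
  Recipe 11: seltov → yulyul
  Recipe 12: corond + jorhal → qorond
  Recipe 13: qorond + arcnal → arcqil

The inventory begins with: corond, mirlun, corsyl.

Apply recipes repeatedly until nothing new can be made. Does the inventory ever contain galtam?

Using Recipe 5, corond and corsyl make jorhal.
corond + jorhal → qorond (Recipe 12).
mirlun + jorhal → wexorb (Recipe 9).
wexorb + mirlun → arcnal (Recipe 7).
Using Recipe 13, qorond and arcnal make arcqil.
arcqil + arcnal → galtam (Recipe 1).

Yes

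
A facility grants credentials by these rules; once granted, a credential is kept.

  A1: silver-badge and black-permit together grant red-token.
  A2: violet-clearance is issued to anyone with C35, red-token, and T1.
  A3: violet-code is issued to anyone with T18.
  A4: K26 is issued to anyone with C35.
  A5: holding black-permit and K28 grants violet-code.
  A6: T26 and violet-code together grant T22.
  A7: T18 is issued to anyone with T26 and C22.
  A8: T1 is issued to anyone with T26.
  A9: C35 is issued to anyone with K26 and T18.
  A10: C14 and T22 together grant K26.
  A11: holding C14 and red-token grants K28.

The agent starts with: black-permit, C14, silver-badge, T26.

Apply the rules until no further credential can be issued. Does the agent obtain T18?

No

T18 would need T26 and C22 (A7), but C22 is never granted.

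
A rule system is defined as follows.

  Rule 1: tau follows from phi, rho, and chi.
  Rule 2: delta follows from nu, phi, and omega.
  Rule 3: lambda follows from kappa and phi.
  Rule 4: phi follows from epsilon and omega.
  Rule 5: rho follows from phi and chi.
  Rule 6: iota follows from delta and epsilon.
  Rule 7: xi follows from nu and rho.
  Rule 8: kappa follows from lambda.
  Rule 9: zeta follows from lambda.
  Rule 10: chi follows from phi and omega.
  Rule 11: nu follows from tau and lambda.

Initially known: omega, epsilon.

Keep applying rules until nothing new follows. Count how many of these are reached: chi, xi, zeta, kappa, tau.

2

From epsilon and omega, Rule 4 gives phi.
phi and omega hold, so chi follows (Rule 10).
phi and chi hold, so rho follows (Rule 5).
phi, rho, and chi hold, so tau follows (Rule 1).
chi: reached.
xi would need nu and rho (Rule 7), but nu is never established.
zeta would need lambda (Rule 9), but lambda is never established.
kappa would need lambda (Rule 8), but lambda is never established.
tau: reached.
Reached: chi and tau — 2 of the 5.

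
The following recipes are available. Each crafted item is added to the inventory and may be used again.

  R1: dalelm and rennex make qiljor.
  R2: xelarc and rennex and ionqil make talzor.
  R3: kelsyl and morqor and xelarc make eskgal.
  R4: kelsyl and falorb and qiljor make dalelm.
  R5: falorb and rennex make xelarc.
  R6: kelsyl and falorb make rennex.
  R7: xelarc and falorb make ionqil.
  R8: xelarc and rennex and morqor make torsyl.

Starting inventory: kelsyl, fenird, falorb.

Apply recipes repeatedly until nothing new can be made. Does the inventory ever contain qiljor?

No

qiljor would need dalelm and rennex (R1), but dalelm is never obtained.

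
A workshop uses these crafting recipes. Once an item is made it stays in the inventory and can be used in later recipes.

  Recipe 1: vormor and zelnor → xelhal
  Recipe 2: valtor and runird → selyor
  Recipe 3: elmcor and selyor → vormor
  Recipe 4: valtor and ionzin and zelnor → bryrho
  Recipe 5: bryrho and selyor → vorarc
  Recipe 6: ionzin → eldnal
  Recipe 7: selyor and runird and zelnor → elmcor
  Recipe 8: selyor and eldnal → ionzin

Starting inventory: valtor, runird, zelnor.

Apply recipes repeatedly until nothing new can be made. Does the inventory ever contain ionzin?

No

ionzin would need selyor and eldnal (Recipe 8), but eldnal is never obtained.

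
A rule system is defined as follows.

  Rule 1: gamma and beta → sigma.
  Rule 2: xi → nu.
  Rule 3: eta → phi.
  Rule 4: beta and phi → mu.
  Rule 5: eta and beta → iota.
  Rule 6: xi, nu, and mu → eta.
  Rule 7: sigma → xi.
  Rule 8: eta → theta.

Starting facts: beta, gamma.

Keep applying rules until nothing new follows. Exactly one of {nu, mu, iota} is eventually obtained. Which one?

nu

gamma and beta hold, so sigma follows (Rule 1).
sigma holds, so xi follows (Rule 7).
xi holds, so nu follows (Rule 2).
mu would need beta and phi (Rule 4), but phi is never established. iota would need eta and beta (Rule 5), but eta is never established.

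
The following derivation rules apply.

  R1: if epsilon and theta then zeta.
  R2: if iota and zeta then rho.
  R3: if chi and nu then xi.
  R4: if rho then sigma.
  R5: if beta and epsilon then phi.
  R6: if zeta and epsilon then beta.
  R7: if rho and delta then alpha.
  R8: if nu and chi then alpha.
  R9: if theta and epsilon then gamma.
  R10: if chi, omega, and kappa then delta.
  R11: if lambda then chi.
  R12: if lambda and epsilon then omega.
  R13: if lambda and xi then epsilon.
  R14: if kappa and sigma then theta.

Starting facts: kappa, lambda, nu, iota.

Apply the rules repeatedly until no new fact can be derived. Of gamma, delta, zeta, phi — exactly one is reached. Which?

From lambda, R11 gives chi.
From chi and nu, R3 gives xi.
From lambda and xi, R13 gives epsilon.
From lambda and epsilon, R12 gives omega.
chi, omega, and kappa hold, so delta follows (R10).
gamma would need theta and epsilon (R9), but theta is never established. phi would need beta and epsilon (R5), but beta is never established. zeta would need epsilon and theta (R1), but theta is never established.

delta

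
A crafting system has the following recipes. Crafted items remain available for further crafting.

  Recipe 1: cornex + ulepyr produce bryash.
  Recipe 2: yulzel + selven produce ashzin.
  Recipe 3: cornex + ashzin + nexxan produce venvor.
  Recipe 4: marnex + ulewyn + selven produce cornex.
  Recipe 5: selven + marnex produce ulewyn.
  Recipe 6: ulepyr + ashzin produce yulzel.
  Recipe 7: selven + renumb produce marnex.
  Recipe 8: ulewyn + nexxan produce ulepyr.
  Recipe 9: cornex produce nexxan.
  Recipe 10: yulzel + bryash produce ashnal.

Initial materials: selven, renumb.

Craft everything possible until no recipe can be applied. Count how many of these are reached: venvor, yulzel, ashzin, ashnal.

0

venvor would need cornex, ashzin, and nexxan (Recipe 3), but ashzin is never obtained.
yulzel would need ulepyr and ashzin (Recipe 6), but ashzin is never obtained.
ashzin would need yulzel and selven (Recipe 2), but yulzel is never obtained.
ashnal would need yulzel and bryash (Recipe 10), but yulzel is never obtained.
None of the 4 are reached.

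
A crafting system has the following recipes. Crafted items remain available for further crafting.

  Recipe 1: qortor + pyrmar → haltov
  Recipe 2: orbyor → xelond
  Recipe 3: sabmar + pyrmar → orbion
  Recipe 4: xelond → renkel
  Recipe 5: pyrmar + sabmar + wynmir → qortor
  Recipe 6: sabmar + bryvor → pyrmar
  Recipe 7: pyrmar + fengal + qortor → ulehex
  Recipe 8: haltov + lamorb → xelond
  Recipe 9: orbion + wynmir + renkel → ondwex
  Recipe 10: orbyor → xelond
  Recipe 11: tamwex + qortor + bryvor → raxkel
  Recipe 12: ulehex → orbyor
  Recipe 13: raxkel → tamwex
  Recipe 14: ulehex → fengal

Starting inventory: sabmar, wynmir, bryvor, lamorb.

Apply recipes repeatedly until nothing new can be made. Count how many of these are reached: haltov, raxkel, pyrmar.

Using Recipe 6, sabmar and bryvor make pyrmar.
pyrmar + sabmar + wynmir → qortor (Recipe 5).
qortor + pyrmar → haltov (Recipe 1).
haltov: reached.
raxkel would need tamwex, qortor, and bryvor (Recipe 11), but tamwex is never obtained.
pyrmar: reached.
Reached: haltov and pyrmar — 2 of the 3.

2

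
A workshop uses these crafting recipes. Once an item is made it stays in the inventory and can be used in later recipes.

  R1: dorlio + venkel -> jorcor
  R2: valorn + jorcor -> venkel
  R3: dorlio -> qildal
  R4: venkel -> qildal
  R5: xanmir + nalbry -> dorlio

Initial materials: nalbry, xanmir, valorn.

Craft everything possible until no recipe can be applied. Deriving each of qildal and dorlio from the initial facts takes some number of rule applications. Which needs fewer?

dorlio: Using R5, xanmir and nalbry make dorlio. [1 rule application]
qildal: Using R5, xanmir and nalbry make dorlio. Using R3, dorlio makes qildal. [2 rule applications]
dorlio needs fewer.

dorlio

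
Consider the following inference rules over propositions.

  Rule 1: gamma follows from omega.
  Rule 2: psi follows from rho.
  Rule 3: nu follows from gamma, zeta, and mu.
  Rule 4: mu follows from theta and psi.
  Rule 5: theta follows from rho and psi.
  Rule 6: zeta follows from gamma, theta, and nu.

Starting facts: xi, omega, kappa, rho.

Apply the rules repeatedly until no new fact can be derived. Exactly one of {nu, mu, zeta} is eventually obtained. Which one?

rho holds, so psi follows (Rule 2).
From rho and psi, Rule 5 gives theta.
From theta and psi, Rule 4 gives mu.
zeta would need gamma, theta, and nu (Rule 6), but nu is never established. nu would need gamma, zeta, and mu (Rule 3), but zeta is never established.

mu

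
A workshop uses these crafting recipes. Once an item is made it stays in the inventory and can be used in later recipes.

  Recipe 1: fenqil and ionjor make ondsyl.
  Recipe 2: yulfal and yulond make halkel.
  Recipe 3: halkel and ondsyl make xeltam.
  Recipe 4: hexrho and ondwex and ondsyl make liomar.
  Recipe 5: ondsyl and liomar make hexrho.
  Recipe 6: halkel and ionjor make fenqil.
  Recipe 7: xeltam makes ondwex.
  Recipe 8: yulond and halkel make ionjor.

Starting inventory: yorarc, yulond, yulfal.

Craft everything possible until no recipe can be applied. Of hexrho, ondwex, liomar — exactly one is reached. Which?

ondwex

yulfal and yulond → halkel (Recipe 2).
yulond and halkel → ionjor (Recipe 8).
Using Recipe 6, halkel and ionjor make fenqil.
fenqil and ionjor → ondsyl (Recipe 1).
halkel and ondsyl → xeltam (Recipe 3).
Using Recipe 7, xeltam makes ondwex.
liomar would need hexrho, ondwex, and ondsyl (Recipe 4), but hexrho is never obtained. hexrho would need ondsyl and liomar (Recipe 5), but liomar is never obtained.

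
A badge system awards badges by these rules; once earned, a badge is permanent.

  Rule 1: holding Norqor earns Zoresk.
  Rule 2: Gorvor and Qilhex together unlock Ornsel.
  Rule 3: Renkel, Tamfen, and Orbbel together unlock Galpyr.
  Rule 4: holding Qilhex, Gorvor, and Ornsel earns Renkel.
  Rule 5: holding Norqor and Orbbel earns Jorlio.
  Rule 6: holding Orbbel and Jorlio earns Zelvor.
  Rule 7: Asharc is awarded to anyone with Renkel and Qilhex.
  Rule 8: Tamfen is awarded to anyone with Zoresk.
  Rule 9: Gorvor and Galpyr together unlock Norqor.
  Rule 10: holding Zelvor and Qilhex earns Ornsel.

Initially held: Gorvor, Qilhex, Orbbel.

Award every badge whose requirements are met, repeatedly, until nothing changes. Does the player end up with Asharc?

With Gorvor and Qilhex, Ornsel is earned (Rule 2).
With Qilhex, Gorvor, and Ornsel, Renkel is earned (Rule 4).
With Renkel and Qilhex, Asharc is earned (Rule 7).

Yes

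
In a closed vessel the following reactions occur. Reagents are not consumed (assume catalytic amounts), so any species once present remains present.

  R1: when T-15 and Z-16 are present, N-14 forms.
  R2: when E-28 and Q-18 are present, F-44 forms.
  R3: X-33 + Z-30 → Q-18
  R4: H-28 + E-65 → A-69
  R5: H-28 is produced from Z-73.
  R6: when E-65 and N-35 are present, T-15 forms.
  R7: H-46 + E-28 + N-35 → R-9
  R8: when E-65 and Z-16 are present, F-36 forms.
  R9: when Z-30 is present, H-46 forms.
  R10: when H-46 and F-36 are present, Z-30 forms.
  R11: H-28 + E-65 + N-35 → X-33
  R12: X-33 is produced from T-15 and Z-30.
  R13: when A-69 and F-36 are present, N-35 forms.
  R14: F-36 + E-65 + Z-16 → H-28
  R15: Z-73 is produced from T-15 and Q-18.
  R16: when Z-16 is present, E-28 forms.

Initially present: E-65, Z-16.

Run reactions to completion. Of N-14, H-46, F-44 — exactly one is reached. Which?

N-14

E-65 and Z-16 present → F-36 forms (R8).
F-36, E-65, and Z-16 present → H-28 forms (R14).
H-28 and E-65 present → A-69 forms (R4).
A-69 and F-36 present → N-35 forms (R13).
E-65 and N-35 present → T-15 forms (R6).
T-15 and Z-16 present → N-14 forms (R1).
F-44 would need E-28 and Q-18 (R2), but Q-18 never forms. H-46 would need Z-30 (R9), but Z-30 never forms.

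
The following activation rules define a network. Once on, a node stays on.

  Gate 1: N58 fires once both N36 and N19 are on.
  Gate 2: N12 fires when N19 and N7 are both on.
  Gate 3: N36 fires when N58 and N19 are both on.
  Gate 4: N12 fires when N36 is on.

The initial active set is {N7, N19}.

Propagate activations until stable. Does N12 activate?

Gate 2: N19 and N7 on → N12 on.

Yes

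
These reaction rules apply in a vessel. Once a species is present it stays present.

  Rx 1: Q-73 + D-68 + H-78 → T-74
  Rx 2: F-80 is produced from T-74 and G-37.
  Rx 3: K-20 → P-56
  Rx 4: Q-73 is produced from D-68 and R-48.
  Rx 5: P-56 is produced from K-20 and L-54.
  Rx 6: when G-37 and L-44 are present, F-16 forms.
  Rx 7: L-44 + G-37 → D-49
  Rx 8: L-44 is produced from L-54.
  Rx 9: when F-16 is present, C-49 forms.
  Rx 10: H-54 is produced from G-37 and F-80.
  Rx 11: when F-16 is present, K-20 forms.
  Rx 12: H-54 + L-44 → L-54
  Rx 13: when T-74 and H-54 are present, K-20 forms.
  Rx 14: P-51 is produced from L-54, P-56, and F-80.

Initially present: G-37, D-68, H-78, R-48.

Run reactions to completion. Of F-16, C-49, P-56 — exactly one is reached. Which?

D-68 and R-48 present → Q-73 forms (Rx 4).
Q-73, D-68, and H-78 present → T-74 forms (Rx 1).
T-74 and G-37 present → F-80 forms (Rx 2).
G-37 and F-80 present → H-54 forms (Rx 10).
T-74 and H-54 present → K-20 forms (Rx 13).
K-20 present → P-56 forms (Rx 3).
C-49 would need F-16 (Rx 9), but F-16 never forms. F-16 would need G-37 and L-44 (Rx 6), but L-44 never forms.

P-56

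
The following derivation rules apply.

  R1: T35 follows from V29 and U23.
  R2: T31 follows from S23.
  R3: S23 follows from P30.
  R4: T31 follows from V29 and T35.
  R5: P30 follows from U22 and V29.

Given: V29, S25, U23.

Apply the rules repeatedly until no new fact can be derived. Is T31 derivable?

V29 and U23 hold, so T35 follows (R1).
From V29 and T35, R4 gives T31.

Yes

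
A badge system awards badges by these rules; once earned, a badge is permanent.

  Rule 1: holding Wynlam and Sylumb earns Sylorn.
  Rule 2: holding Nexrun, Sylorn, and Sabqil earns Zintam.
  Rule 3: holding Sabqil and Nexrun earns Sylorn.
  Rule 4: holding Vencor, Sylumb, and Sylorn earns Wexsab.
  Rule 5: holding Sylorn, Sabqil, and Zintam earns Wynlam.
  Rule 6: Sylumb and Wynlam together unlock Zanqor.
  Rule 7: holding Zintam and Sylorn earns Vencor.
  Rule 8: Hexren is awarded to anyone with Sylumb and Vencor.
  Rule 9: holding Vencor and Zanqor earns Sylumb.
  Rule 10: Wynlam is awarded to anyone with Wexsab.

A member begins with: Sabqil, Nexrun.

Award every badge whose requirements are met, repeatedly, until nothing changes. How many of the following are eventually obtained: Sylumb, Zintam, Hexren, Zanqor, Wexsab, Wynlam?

2

With Sabqil and Nexrun, Sylorn is earned (Rule 3).
With Nexrun, Sylorn, and Sabqil, Zintam is earned (Rule 2).
With Sylorn, Sabqil, and Zintam, Wynlam is earned (Rule 5).
Sylumb would need Vencor and Zanqor (Rule 9), but Zanqor is never earned.
Zintam: reached.
Hexren would need Sylumb and Vencor (Rule 8), but Sylumb is never earned.
Zanqor would need Sylumb and Wynlam (Rule 6), but Sylumb is never earned.
Wexsab would need Vencor, Sylumb, and Sylorn (Rule 4), but Sylumb is never earned.
Wynlam: reached.
Reached: Zintam and Wynlam — 2 of the 6.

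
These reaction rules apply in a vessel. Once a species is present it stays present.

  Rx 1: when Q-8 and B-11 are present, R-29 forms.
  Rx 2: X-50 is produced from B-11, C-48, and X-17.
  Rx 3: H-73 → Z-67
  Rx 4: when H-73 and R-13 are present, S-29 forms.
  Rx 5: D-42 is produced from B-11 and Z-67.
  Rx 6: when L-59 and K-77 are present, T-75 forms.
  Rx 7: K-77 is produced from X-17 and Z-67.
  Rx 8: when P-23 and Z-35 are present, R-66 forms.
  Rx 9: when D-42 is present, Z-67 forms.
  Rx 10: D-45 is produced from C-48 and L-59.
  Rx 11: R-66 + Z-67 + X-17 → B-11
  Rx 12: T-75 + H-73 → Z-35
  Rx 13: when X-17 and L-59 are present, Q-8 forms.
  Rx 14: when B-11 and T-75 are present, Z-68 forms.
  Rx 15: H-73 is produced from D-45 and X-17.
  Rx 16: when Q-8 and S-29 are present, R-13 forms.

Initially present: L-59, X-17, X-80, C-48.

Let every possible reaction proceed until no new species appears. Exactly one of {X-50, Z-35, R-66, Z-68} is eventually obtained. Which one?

C-48 and L-59 present → D-45 forms (Rx 10).
D-45 and X-17 present → H-73 forms (Rx 15).
H-73 present → Z-67 forms (Rx 3).
X-17 and Z-67 present → K-77 forms (Rx 7).
L-59 and K-77 present → T-75 forms (Rx 6).
T-75 and H-73 present → Z-35 forms (Rx 12).
R-66 would need P-23 and Z-35 (Rx 8), but P-23 never forms. X-50 would need B-11, C-48, and X-17 (Rx 2), but B-11 never forms. Z-68 would need B-11 and T-75 (Rx 14), but B-11 never forms.

Z-35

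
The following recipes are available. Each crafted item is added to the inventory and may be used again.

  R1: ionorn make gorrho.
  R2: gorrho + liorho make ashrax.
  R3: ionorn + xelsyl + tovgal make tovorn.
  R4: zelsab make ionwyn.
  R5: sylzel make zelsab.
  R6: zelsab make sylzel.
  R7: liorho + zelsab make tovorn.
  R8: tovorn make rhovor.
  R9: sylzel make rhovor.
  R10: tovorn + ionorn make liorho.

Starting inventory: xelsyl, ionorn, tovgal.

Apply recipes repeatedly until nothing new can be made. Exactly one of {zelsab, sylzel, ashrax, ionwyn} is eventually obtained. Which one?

Using R1, ionorn makes gorrho.
ionorn + xelsyl + tovgal → tovorn (R3).
Using R10, tovorn and ionorn make liorho.
Using R2, gorrho and liorho make ashrax.
zelsab would need sylzel (R5), but sylzel is never obtained. sylzel would need zelsab (R6), but zelsab is never obtained. ionwyn would need zelsab (R4), but zelsab is never obtained.

ashrax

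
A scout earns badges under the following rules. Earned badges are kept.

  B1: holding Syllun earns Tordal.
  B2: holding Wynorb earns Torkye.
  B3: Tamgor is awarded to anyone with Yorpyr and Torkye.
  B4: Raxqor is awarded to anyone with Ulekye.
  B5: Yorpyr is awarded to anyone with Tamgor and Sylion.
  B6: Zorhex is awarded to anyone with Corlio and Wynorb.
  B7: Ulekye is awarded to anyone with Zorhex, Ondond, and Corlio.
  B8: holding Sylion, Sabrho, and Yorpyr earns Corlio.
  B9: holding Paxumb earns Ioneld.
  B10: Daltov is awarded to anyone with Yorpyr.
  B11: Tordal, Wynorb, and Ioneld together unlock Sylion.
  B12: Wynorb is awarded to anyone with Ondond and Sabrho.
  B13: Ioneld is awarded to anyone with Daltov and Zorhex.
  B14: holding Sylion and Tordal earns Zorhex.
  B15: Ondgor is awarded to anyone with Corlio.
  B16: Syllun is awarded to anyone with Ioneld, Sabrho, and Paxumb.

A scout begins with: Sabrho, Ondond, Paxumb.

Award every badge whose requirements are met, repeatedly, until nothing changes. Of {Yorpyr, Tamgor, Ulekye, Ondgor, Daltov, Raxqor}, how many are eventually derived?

Yorpyr would need Tamgor and Sylion (B5), but Tamgor is never earned.
Tamgor would need Yorpyr and Torkye (B3), but Yorpyr is never earned.
Ulekye would need Zorhex, Ondond, and Corlio (B7), but Corlio is never earned.
Ondgor would need Corlio (B15), but Corlio is never earned.
Daltov would need Yorpyr (B10), but Yorpyr is never earned.
Raxqor would need Ulekye (B4), but Ulekye is never earned.
None of the 6 are reached.

0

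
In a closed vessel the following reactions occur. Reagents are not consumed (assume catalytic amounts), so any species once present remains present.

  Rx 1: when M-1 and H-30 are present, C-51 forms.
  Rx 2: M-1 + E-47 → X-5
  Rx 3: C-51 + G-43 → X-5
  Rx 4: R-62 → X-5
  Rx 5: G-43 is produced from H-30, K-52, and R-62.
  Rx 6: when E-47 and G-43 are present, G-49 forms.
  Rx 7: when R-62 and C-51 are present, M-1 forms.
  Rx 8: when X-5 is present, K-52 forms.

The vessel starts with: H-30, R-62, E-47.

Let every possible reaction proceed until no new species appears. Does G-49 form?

Yes

R-62 present → X-5 forms (Rx 4).
X-5 present → K-52 forms (Rx 8).
H-30, K-52, and R-62 present → G-43 forms (Rx 5).
E-47 and G-43 present → G-49 forms (Rx 6).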